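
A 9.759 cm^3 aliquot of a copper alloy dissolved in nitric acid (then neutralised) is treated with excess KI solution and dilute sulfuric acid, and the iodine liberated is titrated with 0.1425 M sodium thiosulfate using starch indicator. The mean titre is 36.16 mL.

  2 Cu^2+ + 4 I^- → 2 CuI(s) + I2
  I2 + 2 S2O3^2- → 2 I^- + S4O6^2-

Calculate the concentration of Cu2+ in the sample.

n(S2O3^2-) = 0.03616 × 0.1425 = 5.153 × 10^-3 mol
n(I2) = n(S2O3^2-)/2 = 2.576 × 10^-3 mol
From the 2:1 ratio, n(Cu2+) in the aliquot = 2/1 × 2.576 × 10^-3 = 5.153 × 10^-3 mol
[Cu2+] = 5.153 × 10^-3 / 0.009759 = 0.5280 mol/L

0.5280 M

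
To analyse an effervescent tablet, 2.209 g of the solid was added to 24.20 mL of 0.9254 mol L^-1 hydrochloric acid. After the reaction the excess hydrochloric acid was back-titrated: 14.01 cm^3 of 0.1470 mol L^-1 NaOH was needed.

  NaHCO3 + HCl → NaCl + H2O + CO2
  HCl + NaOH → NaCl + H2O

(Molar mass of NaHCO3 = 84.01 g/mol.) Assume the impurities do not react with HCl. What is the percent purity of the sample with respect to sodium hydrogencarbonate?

n(HCl) added = 0.02420 × 0.9254 = 0.02239 mol
n(NaOH) used in back-titration = 0.01401 × 0.1470 = 2.059 × 10^-3 mol
n(HCl) left over = 2.059 × 10^-3 mol (1:1 ratio)
n(HCl) consumed by analyte = 0.02239 − 2.059 × 10^-3 = 0.02034 mol
n(NaHCO3) = 0.02034 mol (1:1 ratio)
mass of NaHCO3 = 0.02034 × 84.01 = 1.708 g
% NaHCO3 = 1.708 / 2.209 × 100 = 77.34 %

77.34 %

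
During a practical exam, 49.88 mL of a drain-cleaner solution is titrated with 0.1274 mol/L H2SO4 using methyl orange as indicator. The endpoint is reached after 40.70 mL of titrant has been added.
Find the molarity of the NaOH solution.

2 NaOH + H2SO4 → Na2SO4 + 2 H2O
n(H2SO4) = 0.04070 L × 0.1274 mol/L = 5.185 × 10^-3 mol
From the 2:1 mole ratio, n(NaOH) = 2/1 × 5.185 × 10^-3 = 0.01037 mol
[NaOH] = 0.01037 mol / 0.04988 L = 0.2079 mol/L

0.2079 mol/L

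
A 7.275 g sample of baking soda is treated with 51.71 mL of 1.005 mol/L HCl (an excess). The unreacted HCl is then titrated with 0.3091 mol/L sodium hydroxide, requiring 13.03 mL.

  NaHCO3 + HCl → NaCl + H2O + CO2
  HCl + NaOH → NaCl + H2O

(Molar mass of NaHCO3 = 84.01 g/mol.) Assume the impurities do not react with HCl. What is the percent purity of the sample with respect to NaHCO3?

n(HCl) added = 0.05171 × 1.005 = 0.05197 mol
n(NaOH) used in back-titration = 0.01303 × 0.3091 = 4.028 × 10^-3 mol
n(HCl) left over = 4.028 × 10^-3 mol (1:1 ratio)
n(HCl) consumed by analyte = 0.05197 − 4.028 × 10^-3 = 0.04794 mol
n(NaHCO3) = 0.04794 mol (1:1 ratio)
mass of NaHCO3 = 0.04794 × 84.01 = 4.028 g
% NaHCO3 = 4.028 / 7.275 × 100 = 55.36 %

55.36 %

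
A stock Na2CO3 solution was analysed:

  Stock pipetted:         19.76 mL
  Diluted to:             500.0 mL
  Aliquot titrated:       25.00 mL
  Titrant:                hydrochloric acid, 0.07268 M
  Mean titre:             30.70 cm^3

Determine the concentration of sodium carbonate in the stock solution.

1.129 M

Na2CO3 + 2 HCl → 2 NaCl + H2O + CO2
n(HCl) = 0.03070 × 0.07268 = 2.231 × 10^-3 mol
From the 1:2 ratio, n(Na2CO3) in the aliquot = 1/2 × 2.231 × 10^-3 = 1.116 × 10^-3 mol
[Na2CO3]_dilute = 1.116 × 10^-3 / 0.02500 = 0.04463 mol/L
Dilution factor = 500.0 / 19.76 = 25.30
[Na2CO3]_stock = 0.04463 × 25.30 = 1.129 mol/L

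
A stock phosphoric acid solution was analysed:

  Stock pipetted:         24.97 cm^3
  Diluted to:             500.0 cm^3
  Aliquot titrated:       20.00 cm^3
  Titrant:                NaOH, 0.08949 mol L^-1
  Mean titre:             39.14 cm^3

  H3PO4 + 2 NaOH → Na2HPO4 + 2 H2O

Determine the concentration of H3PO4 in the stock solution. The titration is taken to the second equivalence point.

1.753 mol/L

n(NaOH) = 0.03914 × 0.08949 = 3.503 × 10^-3 mol
From the 1:2 ratio, n(H3PO4) in the aliquot = 1/2 × 3.503 × 10^-3 = 1.751 × 10^-3 mol
[H3PO4]_dilute = 1.751 × 10^-3 / 0.02000 = 0.08757 mol/L
Dilution factor = 500.0 / 24.97 = 20.02
[H3PO4]_stock = 0.08757 × 20.02 = 1.753 mol/L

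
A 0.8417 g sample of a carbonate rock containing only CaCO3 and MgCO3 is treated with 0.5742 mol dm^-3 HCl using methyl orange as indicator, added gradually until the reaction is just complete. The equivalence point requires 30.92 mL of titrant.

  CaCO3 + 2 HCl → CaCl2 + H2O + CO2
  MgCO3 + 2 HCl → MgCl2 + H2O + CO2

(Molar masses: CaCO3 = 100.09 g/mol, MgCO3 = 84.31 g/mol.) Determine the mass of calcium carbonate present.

0.5916 g

n(HCl) = 0.03092 × 0.5742 = 0.01775 mol
Let x = n(CaCO3), y = n(MgCO3).
Titrant: 2x + 2y = 0.01775;  mass: 100.09x + 84.31y = 0.8417
Solving, x = 5.911 × 10^-3 mol, y = 2.967 × 10^-3 mol
mass of CaCO3 = 5.911 × 10^-3 × 100.09 = 0.5916 g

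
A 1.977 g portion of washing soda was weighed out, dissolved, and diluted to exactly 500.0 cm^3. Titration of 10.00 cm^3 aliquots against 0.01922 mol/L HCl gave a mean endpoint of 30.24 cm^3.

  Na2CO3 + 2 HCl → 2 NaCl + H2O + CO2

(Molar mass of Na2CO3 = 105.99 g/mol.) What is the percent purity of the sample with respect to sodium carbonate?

77.90 %

n(HCl) per titration = 0.03024 × 0.01922 = 5.812 × 10^-4 mol
From the 1:2 ratio, n(Na2CO3) in each aliquot = 1/2 × 5.812 × 10^-4 = 2.906 × 10^-4 mol
n(Na2CO3) in the whole flask = 2.906 × 10^-4 × 500.0/10.00 = 0.01453 mol
mass of Na2CO3 = 0.01453 × 105.99 = 1.540 g
% Na2CO3 = 1.540 / 1.977 × 100 = 77.90 %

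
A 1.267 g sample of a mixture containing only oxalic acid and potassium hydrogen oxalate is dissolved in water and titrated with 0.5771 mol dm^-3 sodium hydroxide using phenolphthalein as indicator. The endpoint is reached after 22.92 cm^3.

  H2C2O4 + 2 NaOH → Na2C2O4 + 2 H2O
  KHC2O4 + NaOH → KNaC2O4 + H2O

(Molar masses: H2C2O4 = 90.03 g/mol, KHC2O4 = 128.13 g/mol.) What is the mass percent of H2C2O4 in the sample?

18.29 %

n(NaOH) = 0.02292 × 0.5771 = 0.01323 mol
Let x = n(H2C2O4), y = n(KHC2O4).
Titrant: 2x + 1y = 0.01323;  mass: 90.03x + 128.13y = 1.267
Solving, x = 2.573 × 10^-3 mol, y = 8.080 × 10^-3 mol
mass of H2C2O4 = 2.573 × 10^-3 × 90.03 = 0.2317 g
% H2C2O4 = 0.2317 / 1.267 × 100 = 18.29 %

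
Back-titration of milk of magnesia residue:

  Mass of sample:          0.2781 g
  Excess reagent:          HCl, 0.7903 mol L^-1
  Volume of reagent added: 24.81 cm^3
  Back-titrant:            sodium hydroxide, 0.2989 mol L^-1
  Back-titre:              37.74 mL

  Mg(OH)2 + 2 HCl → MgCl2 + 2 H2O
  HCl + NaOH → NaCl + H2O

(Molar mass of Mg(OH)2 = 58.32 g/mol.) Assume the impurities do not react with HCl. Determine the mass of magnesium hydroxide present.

n(HCl) added = 0.02481 × 0.7903 = 0.01961 mol
n(NaOH) used in back-titration = 0.03774 × 0.2989 = 0.01128 mol
n(HCl) left over = 0.01128 mol (1:1 ratio)
n(HCl) consumed by analyte = 0.01961 − 0.01128 = 8.327 × 10^-3 mol
From the 1:2 ratio, n(Mg(OH)2) = 1/2 × 8.327 × 10^-3 = 4.163 × 10^-3 mol
mass of Mg(OH)2 = 4.163 × 10^-3 × 58.32 = 0.2428 g

0.2428 g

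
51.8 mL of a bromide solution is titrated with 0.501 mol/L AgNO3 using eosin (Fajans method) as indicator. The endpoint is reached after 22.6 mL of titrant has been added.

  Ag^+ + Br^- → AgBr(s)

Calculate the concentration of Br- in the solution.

n(AgNO3) = 0.0226 L × 0.501 mol/L = 0.0113 mol
n(Br-) = 0.0113 mol (1:1 mole ratio)
[Br-] = 0.0113 mol / 0.0518 L = 0.219 mol/L

0.219 mol/L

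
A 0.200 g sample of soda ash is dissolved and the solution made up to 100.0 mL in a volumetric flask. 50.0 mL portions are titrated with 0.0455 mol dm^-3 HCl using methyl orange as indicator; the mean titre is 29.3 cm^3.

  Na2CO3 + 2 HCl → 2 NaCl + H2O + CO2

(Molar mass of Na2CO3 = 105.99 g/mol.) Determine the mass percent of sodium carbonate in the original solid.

70.7 %

n(HCl) per titration = 0.0293 × 0.0455 = 1.33 × 10^-3 mol
From the 1:2 ratio, n(Na2CO3) in each aliquot = 1/2 × 1.33 × 10^-3 = 6.67 × 10^-4 mol
n(Na2CO3) in the whole flask = 6.67 × 10^-4 × 100.0/50.0 = 1.33 × 10^-3 mol
mass of Na2CO3 = 1.33 × 10^-3 × 105.99 = 0.141 g
% Na2CO3 = 0.141 / 0.200 × 100 = 70.7 %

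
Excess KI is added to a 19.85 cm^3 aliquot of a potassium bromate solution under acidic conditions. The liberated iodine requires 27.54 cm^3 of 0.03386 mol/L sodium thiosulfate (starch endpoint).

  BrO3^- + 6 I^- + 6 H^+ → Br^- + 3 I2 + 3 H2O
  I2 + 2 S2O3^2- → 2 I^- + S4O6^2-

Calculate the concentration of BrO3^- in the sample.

n(S2O3^2-) = 0.02754 × 0.03386 = 9.325 × 10^-4 mol
n(I2) = n(S2O3^2-)/2 = 4.663 × 10^-4 mol
From the 1:3 ratio, n(BrO3^-) in the aliquot = 1/3 × 4.663 × 10^-4 = 1.554 × 10^-4 mol
[BrO3^-] = 1.554 × 10^-4 / 0.01985 = 0.007830 mol/L

0.007830 mol/L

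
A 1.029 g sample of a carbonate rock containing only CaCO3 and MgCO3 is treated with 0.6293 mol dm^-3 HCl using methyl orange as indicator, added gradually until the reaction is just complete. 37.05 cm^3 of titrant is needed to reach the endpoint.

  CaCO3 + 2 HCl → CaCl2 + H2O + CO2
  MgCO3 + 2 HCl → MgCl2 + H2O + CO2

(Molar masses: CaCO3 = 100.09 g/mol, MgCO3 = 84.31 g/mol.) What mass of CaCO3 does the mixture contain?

n(HCl) = 0.03705 × 0.6293 = 0.02332 mol
Let x = n(CaCO3), y = n(MgCO3).
Titrant: 2x + 2y = 0.02332;  mass: 100.09x + 84.31y = 1.029
Solving, x = 2.923 × 10^-3 mol, y = 8.734 × 10^-3 mol
mass of CaCO3 = 2.923 × 10^-3 × 100.09 = 0.2926 g

0.2926 g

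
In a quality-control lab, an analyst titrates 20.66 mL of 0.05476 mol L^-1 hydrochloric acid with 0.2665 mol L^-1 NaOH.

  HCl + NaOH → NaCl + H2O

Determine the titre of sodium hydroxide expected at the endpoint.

n(HCl) = 0.02066 L × 0.05476 mol/L = 1.131 × 10^-3 mol
n(NaOH) = 1.131 × 10^-3 mol (1:1 stoichiometry)
V(NaOH) = 1.131 × 10^-3 mol / 0.2665 mol/L = 0.004245 L = 4.245 mL

4.245 mL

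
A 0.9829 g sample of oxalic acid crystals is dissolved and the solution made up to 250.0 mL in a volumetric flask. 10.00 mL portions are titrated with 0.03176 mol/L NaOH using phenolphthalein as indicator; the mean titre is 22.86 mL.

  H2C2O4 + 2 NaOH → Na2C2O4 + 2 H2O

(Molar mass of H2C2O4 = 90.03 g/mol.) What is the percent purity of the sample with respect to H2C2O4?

n(NaOH) per titration = 0.02286 × 0.03176 = 7.260 × 10^-4 mol
From the 1:2 ratio, n(H2C2O4) in each aliquot = 1/2 × 7.260 × 10^-4 = 3.630 × 10^-4 mol
n(H2C2O4) in the whole flask = 3.630 × 10^-4 × 250.0/10.00 = 9.075 × 10^-3 mol
mass of H2C2O4 = 9.075 × 10^-3 × 90.03 = 0.8171 g
% H2C2O4 = 0.8171 / 0.9829 × 100 = 83.13 %

83.13 %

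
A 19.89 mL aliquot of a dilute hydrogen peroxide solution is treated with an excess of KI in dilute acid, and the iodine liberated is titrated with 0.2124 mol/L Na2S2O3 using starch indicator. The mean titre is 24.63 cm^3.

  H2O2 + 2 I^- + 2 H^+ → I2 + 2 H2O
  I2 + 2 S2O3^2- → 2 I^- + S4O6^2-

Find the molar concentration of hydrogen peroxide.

0.1315 mol/L

n(S2O3^2-) = 0.02463 × 0.2124 = 5.231 × 10^-3 mol
n(I2) = n(S2O3^2-)/2 = 2.616 × 10^-3 mol
n(H2O2) in the aliquot = 2.616 × 10^-3 mol (1:1 ratio)
[H2O2] = 2.616 × 10^-3 / 0.01989 = 0.1315 mol/L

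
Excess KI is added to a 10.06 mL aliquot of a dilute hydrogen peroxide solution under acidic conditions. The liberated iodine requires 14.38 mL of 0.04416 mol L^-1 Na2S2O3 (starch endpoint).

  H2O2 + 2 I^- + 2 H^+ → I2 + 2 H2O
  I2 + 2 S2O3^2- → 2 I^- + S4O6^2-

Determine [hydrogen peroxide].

0.03156 mol/L

n(S2O3^2-) = 0.01438 × 0.04416 = 6.350 × 10^-4 mol
n(I2) = n(S2O3^2-)/2 = 3.175 × 10^-4 mol
n(H2O2) in the aliquot = 3.175 × 10^-4 mol (1:1 ratio)
[H2O2] = 3.175 × 10^-4 / 0.01006 = 0.03156 mol/L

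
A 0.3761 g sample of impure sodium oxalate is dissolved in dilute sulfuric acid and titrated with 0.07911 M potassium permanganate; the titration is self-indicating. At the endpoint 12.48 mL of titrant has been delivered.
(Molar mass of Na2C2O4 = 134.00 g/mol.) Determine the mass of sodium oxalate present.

2 MnO4^- + 5 C2O4^2- + 16 H^+ → 2 Mn^2+ + 10 CO2 + 8 H2O
n(KMnO4) = 0.01248 L × 0.07911 mol/L = 9.873 × 10^-4 mol
From the 5:2 ratio, n(Na2C2O4) = 5/2 × 9.873 × 10^-4 = 2.468 × 10^-3 mol
mass of Na2C2O4 = 2.468 × 10^-3 × 134.00 g/mol = 0.3307 g

0.3307 g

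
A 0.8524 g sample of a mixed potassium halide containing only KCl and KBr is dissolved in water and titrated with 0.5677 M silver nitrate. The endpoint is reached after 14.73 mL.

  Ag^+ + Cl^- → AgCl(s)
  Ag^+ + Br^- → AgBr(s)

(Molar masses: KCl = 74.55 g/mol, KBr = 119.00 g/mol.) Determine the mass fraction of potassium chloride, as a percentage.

n(AgNO3) = 0.01473 × 0.5677 = 8.362 × 10^-3 mol
Let x = n(KCl), y = n(KBr).
Titrant: 1x + 1y = 8.362 × 10^-3;  mass: 74.55x + 119.00y = 0.8524
Solving, x = 3.210 × 10^-3 mol, y = 5.152 × 10^-3 mol
mass of KCl = 3.210 × 10^-3 × 74.55 = 0.2393 g
% KCl = 0.2393 / 0.8524 × 100 = 28.08 %

28.08 %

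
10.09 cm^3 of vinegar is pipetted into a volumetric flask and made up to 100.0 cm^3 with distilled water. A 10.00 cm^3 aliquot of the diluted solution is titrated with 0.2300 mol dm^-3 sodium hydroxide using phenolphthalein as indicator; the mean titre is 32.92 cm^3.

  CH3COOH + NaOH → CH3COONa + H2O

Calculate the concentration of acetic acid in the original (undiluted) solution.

7.504 mol/L

n(NaOH) = 0.03292 × 0.2300 = 7.572 × 10^-3 mol
n(CH3COOH) in the aliquot = 7.572 × 10^-3 mol (1:1 ratio)
[CH3COOH]_dilute = 7.572 × 10^-3 / 0.01000 = 0.7572 mol/L
Dilution factor = 100.0 / 10.09 = 9.911
[CH3COOH]_stock = 0.7572 × 9.911 = 7.504 mol/L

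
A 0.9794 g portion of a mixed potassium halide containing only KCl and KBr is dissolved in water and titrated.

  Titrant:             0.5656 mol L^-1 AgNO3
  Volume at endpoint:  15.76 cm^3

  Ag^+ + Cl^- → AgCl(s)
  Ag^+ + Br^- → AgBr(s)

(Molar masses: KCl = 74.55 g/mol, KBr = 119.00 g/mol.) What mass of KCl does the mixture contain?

0.1364 g

n(AgNO3) = 0.01576 × 0.5656 = 8.914 × 10^-3 mol
Let x = n(KCl), y = n(KBr).
Titrant: 1x + 1y = 8.914 × 10^-3;  mass: 74.55x + 119.00y = 0.9794
Solving, x = 1.830 × 10^-3 mol, y = 7.084 × 10^-3 mol
mass of KCl = 1.830 × 10^-3 × 74.55 = 0.1364 g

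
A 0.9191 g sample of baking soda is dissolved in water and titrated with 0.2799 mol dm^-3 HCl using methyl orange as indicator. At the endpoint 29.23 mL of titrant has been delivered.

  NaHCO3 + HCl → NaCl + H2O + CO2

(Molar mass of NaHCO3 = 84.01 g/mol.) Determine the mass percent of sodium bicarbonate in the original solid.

74.78 %

n(HCl) = 0.02923 L × 0.2799 mol/L = 8.181 × 10^-3 mol
n(NaHCO3) = 8.181 × 10^-3 mol (1:1 ratio)
mass of NaHCO3 = 8.181 × 10^-3 × 84.01 g/mol = 0.6873 g
% NaHCO3 = 0.6873 / 0.9191 × 100 = 74.78 %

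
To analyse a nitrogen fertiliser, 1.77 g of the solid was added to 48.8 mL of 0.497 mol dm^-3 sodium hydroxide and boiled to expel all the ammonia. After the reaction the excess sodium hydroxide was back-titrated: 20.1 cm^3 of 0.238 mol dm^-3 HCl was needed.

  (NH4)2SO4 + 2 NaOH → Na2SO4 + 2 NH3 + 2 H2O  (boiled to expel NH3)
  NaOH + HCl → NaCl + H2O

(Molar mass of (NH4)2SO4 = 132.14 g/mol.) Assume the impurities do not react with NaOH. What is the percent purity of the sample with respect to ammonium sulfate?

72.7 %

n(NaOH) added = 0.0488 × 0.497 = 0.0243 mol
n(HCl) used in back-titration = 0.0201 × 0.238 = 4.78 × 10^-3 mol
n(NaOH) left over = 4.78 × 10^-3 mol (1:1 ratio)
n(NaOH) consumed by analyte = 0.0243 − 4.78 × 10^-3 = 0.0195 mol
From the 1:2 ratio, n((NH4)2SO4) = 1/2 × 0.0195 = 9.73 × 10^-3 mol
mass of (NH4)2SO4 = 9.73 × 10^-3 × 132.14 = 1.29 g
% (NH4)2SO4 = 1.29 / 1.77 × 100 = 72.7 %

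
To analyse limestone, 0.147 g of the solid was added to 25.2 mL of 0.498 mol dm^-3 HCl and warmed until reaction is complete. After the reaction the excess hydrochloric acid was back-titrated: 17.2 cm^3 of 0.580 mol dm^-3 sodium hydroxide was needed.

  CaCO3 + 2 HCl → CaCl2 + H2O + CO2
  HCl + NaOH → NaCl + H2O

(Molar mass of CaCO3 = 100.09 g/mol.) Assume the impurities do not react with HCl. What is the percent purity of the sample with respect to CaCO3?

n(HCl) added = 0.0252 × 0.498 = 0.0125 mol
n(NaOH) used in back-titration = 0.0172 × 0.580 = 9.98 × 10^-3 mol
n(HCl) left over = 9.98 × 10^-3 mol (1:1 ratio)
n(HCl) consumed by analyte = 0.0125 − 9.98 × 10^-3 = 2.57 × 10^-3 mol
From the 1:2 ratio, n(CaCO3) = 1/2 × 2.57 × 10^-3 = 1.29 × 10^-3 mol
mass of CaCO3 = 1.29 × 10^-3 × 100.09 = 0.129 g
% CaCO3 = 0.129 / 0.147 × 100 = 87.6 %

87.6 %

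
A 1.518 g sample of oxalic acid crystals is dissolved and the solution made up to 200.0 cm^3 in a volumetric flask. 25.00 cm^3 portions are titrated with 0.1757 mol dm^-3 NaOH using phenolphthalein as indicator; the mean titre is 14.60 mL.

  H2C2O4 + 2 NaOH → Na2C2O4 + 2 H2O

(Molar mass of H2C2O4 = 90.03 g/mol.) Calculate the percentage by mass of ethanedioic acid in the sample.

60.86 %

n(NaOH) per titration = 0.01460 × 0.1757 = 2.565 × 10^-3 mol
From the 1:2 ratio, n(H2C2O4) in each aliquot = 1/2 × 2.565 × 10^-3 = 1.283 × 10^-3 mol
n(H2C2O4) in the whole flask = 1.283 × 10^-3 × 200.0/25.00 = 0.01026 mol
mass of H2C2O4 = 0.01026 × 90.03 = 0.9238 g
% H2C2O4 = 0.9238 / 1.518 × 100 = 60.86 %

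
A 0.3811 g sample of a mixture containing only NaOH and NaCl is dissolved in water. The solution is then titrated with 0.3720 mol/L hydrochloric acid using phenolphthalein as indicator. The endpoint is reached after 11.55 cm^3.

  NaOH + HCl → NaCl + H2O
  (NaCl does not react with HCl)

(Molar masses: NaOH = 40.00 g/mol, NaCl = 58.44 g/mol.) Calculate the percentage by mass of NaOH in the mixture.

45.10 %

n(HCl) = 0.01155 × 0.3720 = 4.297 × 10^-3 mol
Let x = n(NaOH), y = n(NaCl).
Titrant: 1x = 4.297 × 10^-3;  mass: 40.00x + 58.44y = 0.3811
Solving, x = 4.297 × 10^-3 mol, y = 3.580 × 10^-3 mol
mass of NaOH = 4.297 × 10^-3 × 40.00 = 0.1719 g
% NaOH = 0.1719 / 0.3811 × 100 = 45.10 %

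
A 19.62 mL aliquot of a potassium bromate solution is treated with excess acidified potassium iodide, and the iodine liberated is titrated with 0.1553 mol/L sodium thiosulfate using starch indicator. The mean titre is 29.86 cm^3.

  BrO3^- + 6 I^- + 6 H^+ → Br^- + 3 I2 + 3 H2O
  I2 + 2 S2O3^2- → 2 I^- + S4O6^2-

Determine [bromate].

n(S2O3^2-) = 0.02986 × 0.1553 = 4.637 × 10^-3 mol
n(I2) = n(S2O3^2-)/2 = 2.319 × 10^-3 mol
From the 1:3 ratio, n(BrO3^-) in the aliquot = 1/3 × 2.319 × 10^-3 = 7.729 × 10^-4 mol
[BrO3^-] = 7.729 × 10^-4 / 0.01962 = 0.03939 mol/L

0.03939 mol/L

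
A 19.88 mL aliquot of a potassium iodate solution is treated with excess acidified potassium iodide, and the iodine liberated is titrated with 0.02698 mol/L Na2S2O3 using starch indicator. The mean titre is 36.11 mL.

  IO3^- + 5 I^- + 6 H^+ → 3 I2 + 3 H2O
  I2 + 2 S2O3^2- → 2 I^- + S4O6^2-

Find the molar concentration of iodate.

n(S2O3^2-) = 0.03611 × 0.02698 = 9.742 × 10^-4 mol
n(I2) = n(S2O3^2-)/2 = 4.871 × 10^-4 mol
From the 1:3 ratio, n(IO3^-) in the aliquot = 1/3 × 4.871 × 10^-4 = 1.624 × 10^-4 mol
[IO3^-] = 1.624 × 10^-4 / 0.01988 = 0.008168 mol/L

0.008168 mol/L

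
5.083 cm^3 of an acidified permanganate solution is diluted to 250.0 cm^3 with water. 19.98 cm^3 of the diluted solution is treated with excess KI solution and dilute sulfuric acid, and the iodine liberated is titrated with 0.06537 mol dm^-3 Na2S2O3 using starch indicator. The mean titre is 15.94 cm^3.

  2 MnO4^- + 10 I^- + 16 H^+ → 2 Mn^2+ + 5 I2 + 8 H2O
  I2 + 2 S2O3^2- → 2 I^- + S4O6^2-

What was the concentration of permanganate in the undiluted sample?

n(S2O3^2-) = 0.01594 × 0.06537 = 1.042 × 10^-3 mol
n(I2) = n(S2O3^2-)/2 = 5.210 × 10^-4 mol
From the 2:5 ratio, n(MnO4^-) in the aliquot = 2/5 × 5.210 × 10^-4 = 2.084 × 10^-4 mol
[MnO4^-]_dilute = 2.084 × 10^-4 / 0.01998 = 0.01043 mol/L
[MnO4^-]_original = 0.01043 × 250.0/5.083 = 0.5130 mol/L

0.5130 mol/L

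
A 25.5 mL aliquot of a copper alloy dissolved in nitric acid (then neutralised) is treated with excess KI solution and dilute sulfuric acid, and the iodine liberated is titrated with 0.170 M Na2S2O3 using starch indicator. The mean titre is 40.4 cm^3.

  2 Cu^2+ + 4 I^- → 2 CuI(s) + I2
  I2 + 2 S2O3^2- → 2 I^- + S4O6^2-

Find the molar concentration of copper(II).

n(S2O3^2-) = 0.0404 × 0.170 = 6.87 × 10^-3 mol
n(I2) = n(S2O3^2-)/2 = 3.43 × 10^-3 mol
From the 2:1 ratio, n(Cu2+) in the aliquot = 2/1 × 3.43 × 10^-3 = 6.87 × 10^-3 mol
[Cu2+] = 6.87 × 10^-3 / 0.0255 = 0.269 mol/L

0.269 M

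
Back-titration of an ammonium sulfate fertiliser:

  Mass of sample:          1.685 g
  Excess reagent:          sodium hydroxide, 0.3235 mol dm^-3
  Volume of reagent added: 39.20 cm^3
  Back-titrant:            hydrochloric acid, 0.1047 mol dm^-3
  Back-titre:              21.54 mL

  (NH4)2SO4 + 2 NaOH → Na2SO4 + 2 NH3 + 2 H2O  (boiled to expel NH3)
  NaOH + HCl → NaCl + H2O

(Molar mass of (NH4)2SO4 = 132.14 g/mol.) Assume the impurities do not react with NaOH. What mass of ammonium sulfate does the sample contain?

0.6888 g

n(NaOH) added = 0.03920 × 0.3235 = 0.01268 mol
n(HCl) used in back-titration = 0.02154 × 0.1047 = 2.255 × 10^-3 mol
n(NaOH) left over = 2.255 × 10^-3 mol (1:1 ratio)
n(NaOH) consumed by analyte = 0.01268 − 2.255 × 10^-3 = 0.01043 mol
From the 1:2 ratio, n((NH4)2SO4) = 1/2 × 0.01043 = 5.213 × 10^-3 mol
mass of (NH4)2SO4 = 5.213 × 10^-3 × 132.14 = 0.6888 g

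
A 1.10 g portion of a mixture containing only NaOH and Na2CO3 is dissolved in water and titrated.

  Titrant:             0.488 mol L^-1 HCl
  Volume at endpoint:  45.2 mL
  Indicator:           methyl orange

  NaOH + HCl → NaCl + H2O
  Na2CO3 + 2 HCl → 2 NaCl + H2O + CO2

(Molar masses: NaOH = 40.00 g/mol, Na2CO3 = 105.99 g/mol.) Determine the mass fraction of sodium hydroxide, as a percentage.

19.3 %

n(HCl) = 0.0452 × 0.488 = 0.0221 mol
Let x = n(NaOH), y = n(Na2CO3).
Titrant: 1x + 2y = 0.0221;  mass: 40.00x + 105.99y = 1.10
Solving, x = 5.31 × 10^-3 mol, y = 8.38 × 10^-3 mol
mass of NaOH = 5.31 × 10^-3 × 40.00 = 0.212 g
% NaOH = 0.212 / 1.10 × 100 = 19.3 %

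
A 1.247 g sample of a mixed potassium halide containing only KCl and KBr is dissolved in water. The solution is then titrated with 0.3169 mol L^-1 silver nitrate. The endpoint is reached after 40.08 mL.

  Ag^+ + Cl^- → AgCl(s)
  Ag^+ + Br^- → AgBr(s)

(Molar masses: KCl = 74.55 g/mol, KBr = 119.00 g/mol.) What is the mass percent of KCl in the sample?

35.57 %

n(AgNO3) = 0.04008 × 0.3169 = 0.01270 mol
Let x = n(KCl), y = n(KBr).
Titrant: 1x + 1y = 0.01270;  mass: 74.55x + 119.00y = 1.247
Solving, x = 5.950 × 10^-3 mol, y = 6.752 × 10^-3 mol
mass of KCl = 5.950 × 10^-3 × 74.55 = 0.4435 g
% KCl = 0.4435 / 1.247 × 100 = 35.57 %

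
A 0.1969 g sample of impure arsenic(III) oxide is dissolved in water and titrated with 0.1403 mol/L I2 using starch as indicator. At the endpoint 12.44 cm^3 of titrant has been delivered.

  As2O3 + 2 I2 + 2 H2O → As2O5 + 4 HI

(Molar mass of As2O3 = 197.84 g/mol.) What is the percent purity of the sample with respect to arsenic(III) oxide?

n(I2) = 0.01244 L × 0.1403 mol/L = 1.745 × 10^-3 mol
From the 1:2 ratio, n(As2O3) = 1/2 × 1.745 × 10^-3 = 8.727 × 10^-4 mol
mass of As2O3 = 8.727 × 10^-4 × 197.84 g/mol = 0.1726 g
% As2O3 = 0.1726 / 0.1969 × 100 = 87.68 %

87.68 %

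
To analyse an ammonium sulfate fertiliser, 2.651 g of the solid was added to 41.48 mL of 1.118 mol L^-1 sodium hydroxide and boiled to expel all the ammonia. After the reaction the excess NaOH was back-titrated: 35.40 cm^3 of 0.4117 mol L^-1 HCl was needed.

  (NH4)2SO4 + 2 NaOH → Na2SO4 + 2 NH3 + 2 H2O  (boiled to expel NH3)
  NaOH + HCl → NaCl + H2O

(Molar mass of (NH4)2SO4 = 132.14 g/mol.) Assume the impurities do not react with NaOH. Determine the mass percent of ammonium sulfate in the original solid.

79.26 %

n(NaOH) added = 0.04148 × 1.118 = 0.04637 mol
n(HCl) used in back-titration = 0.03540 × 0.4117 = 0.01457 mol
n(NaOH) left over = 0.01457 mol (1:1 ratio)
n(NaOH) consumed by analyte = 0.04637 − 0.01457 = 0.03180 mol
From the 1:2 ratio, n((NH4)2SO4) = 1/2 × 0.03180 = 0.01590 mol
mass of (NH4)2SO4 = 0.01590 × 132.14 = 2.101 g
% (NH4)2SO4 = 2.101 / 2.651 × 100 = 79.26 %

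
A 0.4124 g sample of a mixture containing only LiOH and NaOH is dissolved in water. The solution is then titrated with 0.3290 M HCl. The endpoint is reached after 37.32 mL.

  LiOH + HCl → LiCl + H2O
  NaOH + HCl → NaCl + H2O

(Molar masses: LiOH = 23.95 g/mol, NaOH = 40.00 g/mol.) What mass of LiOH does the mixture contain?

n(HCl) = 0.03732 × 0.3290 = 0.01228 mol
Let x = n(LiOH), y = n(NaOH).
Titrant: 1x + 1y = 0.01228;  mass: 23.95x + 40.00y = 0.4124
Solving, x = 4.905 × 10^-3 mol, y = 7.373 × 10^-3 mol
mass of LiOH = 4.905 × 10^-3 × 23.95 = 0.1175 g

0.1175 g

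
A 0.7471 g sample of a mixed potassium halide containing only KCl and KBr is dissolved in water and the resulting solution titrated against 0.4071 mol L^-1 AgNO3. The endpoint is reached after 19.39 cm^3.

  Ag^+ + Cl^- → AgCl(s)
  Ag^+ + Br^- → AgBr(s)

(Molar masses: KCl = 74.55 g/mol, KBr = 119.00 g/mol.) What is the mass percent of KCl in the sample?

n(AgNO3) = 0.01939 × 0.4071 = 7.894 × 10^-3 mol
Let x = n(KCl), y = n(KBr).
Titrant: 1x + 1y = 7.894 × 10^-3;  mass: 74.55x + 119.00y = 0.7471
Solving, x = 4.325 × 10^-3 mol, y = 3.569 × 10^-3 mol
mass of KCl = 4.325 × 10^-3 × 74.55 = 0.3224 g
% KCl = 0.3224 / 0.7471 × 100 = 43.16 %

43.16 %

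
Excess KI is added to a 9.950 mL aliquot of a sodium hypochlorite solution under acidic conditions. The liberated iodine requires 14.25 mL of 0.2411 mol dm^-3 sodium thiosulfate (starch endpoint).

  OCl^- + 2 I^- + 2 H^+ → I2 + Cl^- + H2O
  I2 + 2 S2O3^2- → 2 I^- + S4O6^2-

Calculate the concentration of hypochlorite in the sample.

0.1726 mol/L

n(S2O3^2-) = 0.01425 × 0.2411 = 3.436 × 10^-3 mol
n(I2) = n(S2O3^2-)/2 = 1.718 × 10^-3 mol
n(OCl^-) in the aliquot = 1.718 × 10^-3 mol (1:1 ratio)
[OCl^-] = 1.718 × 10^-3 / 0.009950 = 0.1726 mol/L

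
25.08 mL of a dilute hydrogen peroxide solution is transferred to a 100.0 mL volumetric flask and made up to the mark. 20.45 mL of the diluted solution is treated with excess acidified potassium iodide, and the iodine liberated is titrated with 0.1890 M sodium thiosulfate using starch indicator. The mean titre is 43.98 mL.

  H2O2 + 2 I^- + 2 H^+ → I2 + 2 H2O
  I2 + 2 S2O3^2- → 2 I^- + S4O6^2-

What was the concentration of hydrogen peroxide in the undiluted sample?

0.8103 M

n(S2O3^2-) = 0.04398 × 0.1890 = 8.312 × 10^-3 mol
n(I2) = n(S2O3^2-)/2 = 4.156 × 10^-3 mol
n(H2O2) in the aliquot = 4.156 × 10^-3 mol (1:1 ratio)
[H2O2]_dilute = 4.156 × 10^-3 / 0.02045 = 0.2032 mol/L
[H2O2]_original = 0.2032 × 100.0/25.08 = 0.8103 mol/L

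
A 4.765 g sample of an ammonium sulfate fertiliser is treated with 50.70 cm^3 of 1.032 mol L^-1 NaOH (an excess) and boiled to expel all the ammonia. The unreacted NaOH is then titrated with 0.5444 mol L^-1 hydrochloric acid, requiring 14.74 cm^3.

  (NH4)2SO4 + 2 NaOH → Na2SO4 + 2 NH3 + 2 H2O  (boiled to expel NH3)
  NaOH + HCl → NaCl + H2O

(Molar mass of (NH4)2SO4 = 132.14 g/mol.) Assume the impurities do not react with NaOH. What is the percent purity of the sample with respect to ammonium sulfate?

n(NaOH) added = 0.05070 × 1.032 = 0.05232 mol
n(HCl) used in back-titration = 0.01474 × 0.5444 = 8.024 × 10^-3 mol
n(NaOH) left over = 8.024 × 10^-3 mol (1:1 ratio)
n(NaOH) consumed by analyte = 0.05232 − 8.024 × 10^-3 = 0.04430 mol
From the 1:2 ratio, n((NH4)2SO4) = 1/2 × 0.04430 = 0.02215 mol
mass of (NH4)2SO4 = 0.02215 × 132.14 = 2.927 g
% (NH4)2SO4 = 2.927 / 4.765 × 100 = 61.42 %

61.42 %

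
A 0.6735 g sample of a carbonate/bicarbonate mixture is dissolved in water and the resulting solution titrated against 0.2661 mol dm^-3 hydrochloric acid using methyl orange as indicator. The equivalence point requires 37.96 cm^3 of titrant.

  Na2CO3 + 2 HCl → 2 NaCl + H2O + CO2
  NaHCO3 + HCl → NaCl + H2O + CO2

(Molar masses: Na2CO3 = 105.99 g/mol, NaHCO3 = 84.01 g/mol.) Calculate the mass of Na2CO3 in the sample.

n(HCl) = 0.03796 × 0.2661 = 0.01010 mol
Let x = n(Na2CO3), y = n(NaHCO3).
Titrant: 2x + 1y = 0.01010;  mass: 105.99x + 84.01y = 0.6735
Solving, x = 2.823 × 10^-3 mol, y = 4.456 × 10^-3 mol
mass of Na2CO3 = 2.823 × 10^-3 × 105.99 = 0.2992 g

0.2992 g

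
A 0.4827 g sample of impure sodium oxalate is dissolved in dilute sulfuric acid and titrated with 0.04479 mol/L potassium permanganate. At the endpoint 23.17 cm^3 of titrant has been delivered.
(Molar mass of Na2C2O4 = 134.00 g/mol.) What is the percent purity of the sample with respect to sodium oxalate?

2 MnO4^- + 5 C2O4^2- + 16 H^+ → 2 Mn^2+ + 10 CO2 + 8 H2O
n(KMnO4) = 0.02317 L × 0.04479 mol/L = 1.038 × 10^-3 mol
From the 5:2 ratio, n(Na2C2O4) = 5/2 × 1.038 × 10^-3 = 2.594 × 10^-3 mol
mass of Na2C2O4 = 2.594 × 10^-3 × 134.00 g/mol = 0.3477 g
% Na2C2O4 = 0.3477 / 0.4827 × 100 = 72.02 %

72.02 %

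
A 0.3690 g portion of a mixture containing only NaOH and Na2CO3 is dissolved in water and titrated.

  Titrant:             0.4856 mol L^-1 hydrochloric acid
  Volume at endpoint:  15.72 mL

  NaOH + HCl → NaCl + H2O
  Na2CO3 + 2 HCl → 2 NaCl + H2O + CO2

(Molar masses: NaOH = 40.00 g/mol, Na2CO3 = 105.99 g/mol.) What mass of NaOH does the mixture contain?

n(HCl) = 0.01572 × 0.4856 = 7.634 × 10^-3 mol
Let x = n(NaOH), y = n(Na2CO3).
Titrant: 1x + 2y = 7.634 × 10^-3;  mass: 40.00x + 105.99y = 0.3690
Solving, x = 2.735 × 10^-3 mol, y = 2.449 × 10^-3 mol
mass of NaOH = 2.735 × 10^-3 × 40.00 = 0.1094 g

0.1094 g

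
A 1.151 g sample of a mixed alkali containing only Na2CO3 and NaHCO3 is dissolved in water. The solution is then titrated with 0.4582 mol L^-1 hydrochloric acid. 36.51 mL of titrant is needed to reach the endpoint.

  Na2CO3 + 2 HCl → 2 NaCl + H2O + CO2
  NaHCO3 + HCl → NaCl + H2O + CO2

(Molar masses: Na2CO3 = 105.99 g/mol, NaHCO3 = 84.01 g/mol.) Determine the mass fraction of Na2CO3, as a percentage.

37.77 %

n(HCl) = 0.03651 × 0.4582 = 0.01673 mol
Let x = n(Na2CO3), y = n(NaHCO3).
Titrant: 2x + 1y = 0.01673;  mass: 105.99x + 84.01y = 1.151
Solving, x = 4.101 × 10^-3 mol, y = 8.527 × 10^-3 mol
mass of Na2CO3 = 4.101 × 10^-3 × 105.99 = 0.4347 g
% Na2CO3 = 0.4347 / 1.151 × 100 = 37.77 %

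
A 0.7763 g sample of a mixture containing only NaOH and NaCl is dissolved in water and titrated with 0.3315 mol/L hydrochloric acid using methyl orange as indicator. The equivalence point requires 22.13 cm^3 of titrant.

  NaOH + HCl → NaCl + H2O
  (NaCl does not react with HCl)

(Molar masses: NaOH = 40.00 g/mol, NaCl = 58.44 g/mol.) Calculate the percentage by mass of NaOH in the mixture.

37.80 %

n(HCl) = 0.02213 × 0.3315 = 7.336 × 10^-3 mol
Let x = n(NaOH), y = n(NaCl).
Titrant: 1x = 7.336 × 10^-3;  mass: 40.00x + 58.44y = 0.7763
Solving, x = 7.336 × 10^-3 mol, y = 8.262 × 10^-3 mol
mass of NaOH = 7.336 × 10^-3 × 40.00 = 0.2934 g
% NaOH = 0.2934 / 0.7763 × 100 = 37.80 %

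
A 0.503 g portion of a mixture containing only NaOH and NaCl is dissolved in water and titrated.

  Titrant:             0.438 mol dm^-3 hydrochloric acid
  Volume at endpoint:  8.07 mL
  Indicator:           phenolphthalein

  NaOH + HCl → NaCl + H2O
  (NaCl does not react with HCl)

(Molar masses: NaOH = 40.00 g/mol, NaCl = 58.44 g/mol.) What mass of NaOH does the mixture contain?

0.141 g

n(HCl) = 0.00807 × 0.438 = 3.53 × 10^-3 mol
Let x = n(NaOH), y = n(NaCl).
Titrant: 1x = 3.53 × 10^-3;  mass: 40.00x + 58.44y = 0.503
Solving, x = 3.53 × 10^-3 mol, y = 6.19 × 10^-3 mol
mass of NaOH = 3.53 × 10^-3 × 40.00 = 0.141 g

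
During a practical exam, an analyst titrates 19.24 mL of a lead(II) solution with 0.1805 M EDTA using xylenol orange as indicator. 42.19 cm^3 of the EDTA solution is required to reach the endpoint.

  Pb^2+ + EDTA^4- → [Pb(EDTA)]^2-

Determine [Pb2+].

n(EDTA) = 0.04219 L × 0.1805 mol/L = 7.615 × 10^-3 mol
n(Pb2+) = 7.615 × 10^-3 mol (1:1 mole ratio)
[Pb2+] = 7.615 × 10^-3 mol / 0.01924 L = 0.3958 mol/L

0.3958 M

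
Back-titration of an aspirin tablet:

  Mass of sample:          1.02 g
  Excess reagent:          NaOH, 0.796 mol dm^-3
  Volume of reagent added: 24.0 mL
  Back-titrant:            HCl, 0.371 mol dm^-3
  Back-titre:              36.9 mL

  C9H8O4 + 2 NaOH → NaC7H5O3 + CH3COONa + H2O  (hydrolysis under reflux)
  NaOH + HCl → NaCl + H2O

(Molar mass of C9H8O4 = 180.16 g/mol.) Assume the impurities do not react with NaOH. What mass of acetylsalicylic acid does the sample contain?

0.488 g

n(NaOH) added = 0.0240 × 0.796 = 0.0191 mol
n(HCl) used in back-titration = 0.0369 × 0.371 = 0.0137 mol
n(NaOH) left over = 0.0137 mol (1:1 ratio)
n(NaOH) consumed by analyte = 0.0191 − 0.0137 = 5.41 × 10^-3 mol
From the 1:2 ratio, n(C9H8O4) = 1/2 × 5.41 × 10^-3 = 2.71 × 10^-3 mol
mass of C9H8O4 = 2.71 × 10^-3 × 180.16 = 0.488 g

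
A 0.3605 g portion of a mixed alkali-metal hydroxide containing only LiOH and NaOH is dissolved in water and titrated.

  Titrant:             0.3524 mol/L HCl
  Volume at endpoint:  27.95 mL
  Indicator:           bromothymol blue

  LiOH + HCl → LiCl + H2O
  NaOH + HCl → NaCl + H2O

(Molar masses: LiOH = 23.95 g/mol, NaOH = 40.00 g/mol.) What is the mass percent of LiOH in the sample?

13.86 %

n(HCl) = 0.02795 × 0.3524 = 9.850 × 10^-3 mol
Let x = n(LiOH), y = n(NaOH).
Titrant: 1x + 1y = 9.850 × 10^-3;  mass: 23.95x + 40.00y = 0.3605
Solving, x = 2.086 × 10^-3 mol, y = 7.763 × 10^-3 mol
mass of LiOH = 2.086 × 10^-3 × 23.95 = 0.04996 g
% LiOH = 0.04996 / 0.3605 × 100 = 13.86 %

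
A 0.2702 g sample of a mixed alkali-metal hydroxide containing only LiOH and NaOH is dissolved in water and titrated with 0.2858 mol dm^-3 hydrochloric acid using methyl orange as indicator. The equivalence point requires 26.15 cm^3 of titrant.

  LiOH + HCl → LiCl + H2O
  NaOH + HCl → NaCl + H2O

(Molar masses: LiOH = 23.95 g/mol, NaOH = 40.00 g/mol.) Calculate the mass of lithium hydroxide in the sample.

n(HCl) = 0.02615 × 0.2858 = 7.474 × 10^-3 mol
Let x = n(LiOH), y = n(NaOH).
Titrant: 1x + 1y = 7.474 × 10^-3;  mass: 23.95x + 40.00y = 0.2702
Solving, x = 1.791 × 10^-3 mol, y = 5.683 × 10^-3 mol
mass of LiOH = 1.791 × 10^-3 × 23.95 = 0.04290 g

0.04290 g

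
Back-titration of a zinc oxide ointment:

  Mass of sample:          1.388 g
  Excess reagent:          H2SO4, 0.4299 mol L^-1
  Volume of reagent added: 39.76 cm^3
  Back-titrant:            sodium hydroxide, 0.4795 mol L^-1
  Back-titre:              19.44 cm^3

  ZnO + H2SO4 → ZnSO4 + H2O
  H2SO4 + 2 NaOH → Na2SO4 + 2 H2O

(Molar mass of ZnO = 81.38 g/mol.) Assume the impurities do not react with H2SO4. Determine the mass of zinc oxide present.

1.012 g

n(H2SO4) added = 0.03976 × 0.4299 = 0.01709 mol
n(NaOH) used in back-titration = 0.01944 × 0.4795 = 9.321 × 10^-3 mol
From the 1:2 ratio, n(H2SO4) left over = 1/2 × 9.321 × 10^-3 = 4.661 × 10^-3 mol
n(H2SO4) consumed by analyte = 0.01709 − 4.661 × 10^-3 = 0.01243 mol
n(ZnO) = 0.01243 mol (1:1 ratio)
mass of ZnO = 0.01243 × 81.38 = 1.012 g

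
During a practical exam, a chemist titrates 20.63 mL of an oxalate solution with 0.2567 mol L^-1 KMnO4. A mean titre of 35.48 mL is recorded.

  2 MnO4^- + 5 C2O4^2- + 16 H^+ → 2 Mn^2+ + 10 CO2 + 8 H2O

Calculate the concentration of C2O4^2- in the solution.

n(KMnO4) = 0.03548 L × 0.2567 mol/L = 9.108 × 10^-3 mol
From the 5:2 mole ratio, n(C2O4^2-) = 5/2 × 9.108 × 10^-3 = 0.02277 mol
[C2O4^2-] = 0.02277 mol / 0.02063 L = 1.104 mol/L

1.104 mol/L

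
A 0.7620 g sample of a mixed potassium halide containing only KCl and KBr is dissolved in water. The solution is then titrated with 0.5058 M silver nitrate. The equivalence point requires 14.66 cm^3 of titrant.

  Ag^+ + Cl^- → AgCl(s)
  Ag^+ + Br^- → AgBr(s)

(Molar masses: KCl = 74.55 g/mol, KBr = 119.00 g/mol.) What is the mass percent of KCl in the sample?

26.50 %

n(AgNO3) = 0.01466 × 0.5058 = 7.415 × 10^-3 mol
Let x = n(KCl), y = n(KBr).
Titrant: 1x + 1y = 7.415 × 10^-3;  mass: 74.55x + 119.00y = 0.7620
Solving, x = 2.708 × 10^-3 mol, y = 4.707 × 10^-3 mol
mass of KCl = 2.708 × 10^-3 × 74.55 = 0.2019 g
% KCl = 0.2019 / 0.7620 × 100 = 26.50 %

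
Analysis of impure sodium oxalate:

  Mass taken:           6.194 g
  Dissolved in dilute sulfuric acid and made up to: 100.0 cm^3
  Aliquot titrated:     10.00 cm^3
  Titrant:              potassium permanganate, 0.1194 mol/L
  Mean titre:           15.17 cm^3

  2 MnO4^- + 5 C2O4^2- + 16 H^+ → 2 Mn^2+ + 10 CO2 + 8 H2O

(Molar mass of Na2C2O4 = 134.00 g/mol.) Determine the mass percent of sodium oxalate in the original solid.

n(KMnO4) per titration = 0.01517 × 0.1194 = 1.811 × 10^-3 mol
From the 5:2 ratio, n(Na2C2O4) in each aliquot = 5/2 × 1.811 × 10^-3 = 4.528 × 10^-3 mol
n(Na2C2O4) in the whole flask = 4.528 × 10^-3 × 100.0/10.00 = 0.04528 mol
mass of Na2C2O4 = 0.04528 × 134.00 = 6.068 g
% Na2C2O4 = 6.068 / 6.194 × 100 = 97.96 %

97.96 %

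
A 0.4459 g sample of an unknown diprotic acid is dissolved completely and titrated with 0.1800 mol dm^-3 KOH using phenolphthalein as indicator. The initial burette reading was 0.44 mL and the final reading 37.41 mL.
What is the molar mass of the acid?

134.0 g/mol

n(KOH) = 0.03697 L × 0.1800 mol/L = 6.655 × 10^-3 mol
From the 1:2 ratio, n(H2A) = 1/2 × 6.655 × 10^-3 = 3.327 × 10^-3 mol
M = m / n = 0.4459 g / 3.327 × 10^-3 mol = 134.0 g/mol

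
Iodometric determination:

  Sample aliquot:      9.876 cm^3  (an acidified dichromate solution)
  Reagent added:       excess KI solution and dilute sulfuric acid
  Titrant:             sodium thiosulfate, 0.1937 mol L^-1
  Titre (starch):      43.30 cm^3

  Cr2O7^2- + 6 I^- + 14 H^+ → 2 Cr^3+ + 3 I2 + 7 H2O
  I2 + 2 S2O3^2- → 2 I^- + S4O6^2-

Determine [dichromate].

n(S2O3^2-) = 0.04330 × 0.1937 = 8.387 × 10^-3 mol
n(I2) = n(S2O3^2-)/2 = 4.194 × 10^-3 mol
From the 1:3 ratio, n(Cr2O7^2-) in the aliquot = 1/3 × 4.194 × 10^-3 = 1.398 × 10^-3 mol
[Cr2O7^2-] = 1.398 × 10^-3 / 0.009876 = 0.1415 mol/L

0.1415 mol/L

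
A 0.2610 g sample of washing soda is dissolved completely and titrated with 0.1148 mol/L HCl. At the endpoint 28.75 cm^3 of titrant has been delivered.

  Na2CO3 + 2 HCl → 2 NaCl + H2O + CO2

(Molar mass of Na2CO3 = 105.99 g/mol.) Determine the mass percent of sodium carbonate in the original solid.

n(HCl) = 0.02875 L × 0.1148 mol/L = 3.300 × 10^-3 mol
From the 1:2 ratio, n(Na2CO3) = 1/2 × 3.300 × 10^-3 = 1.650 × 10^-3 mol
mass of Na2CO3 = 1.650 × 10^-3 × 105.99 g/mol = 0.1749 g
% Na2CO3 = 0.1749 / 0.2610 × 100 = 67.02 %

67.02 %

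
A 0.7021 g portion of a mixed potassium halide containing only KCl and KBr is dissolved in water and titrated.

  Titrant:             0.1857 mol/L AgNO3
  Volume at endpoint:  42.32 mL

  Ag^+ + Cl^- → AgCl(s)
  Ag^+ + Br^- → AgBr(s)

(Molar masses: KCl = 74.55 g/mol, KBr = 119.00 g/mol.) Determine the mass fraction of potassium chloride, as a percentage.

55.68 %

n(AgNO3) = 0.04232 × 0.1857 = 7.859 × 10^-3 mol
Let x = n(KCl), y = n(KBr).
Titrant: 1x + 1y = 7.859 × 10^-3;  mass: 74.55x + 119.00y = 0.7021
Solving, x = 5.244 × 10^-3 mol, y = 2.615 × 10^-3 mol
mass of KCl = 5.244 × 10^-3 × 74.55 = 0.3909 g
% KCl = 0.3909 / 0.7021 × 100 = 55.68 %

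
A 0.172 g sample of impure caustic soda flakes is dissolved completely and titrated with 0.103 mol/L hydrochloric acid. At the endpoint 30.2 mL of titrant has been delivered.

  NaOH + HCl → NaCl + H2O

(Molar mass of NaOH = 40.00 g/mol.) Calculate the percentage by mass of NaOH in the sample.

n(HCl) = 0.0302 L × 0.103 mol/L = 3.11 × 10^-3 mol
n(NaOH) = 3.11 × 10^-3 mol (1:1 ratio)
mass of NaOH = 3.11 × 10^-3 × 40.00 g/mol = 0.124 g
% NaOH = 0.124 / 0.172 × 100 = 72.3 %

72.3 %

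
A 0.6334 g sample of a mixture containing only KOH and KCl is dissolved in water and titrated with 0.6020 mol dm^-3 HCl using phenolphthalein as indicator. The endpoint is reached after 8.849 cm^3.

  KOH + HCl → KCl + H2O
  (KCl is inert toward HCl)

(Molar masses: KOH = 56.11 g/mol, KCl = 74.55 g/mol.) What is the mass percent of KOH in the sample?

47.19 %

n(HCl) = 0.008849 × 0.6020 = 5.327 × 10^-3 mol
Let x = n(KOH), y = n(KCl).
Titrant: 1x = 5.327 × 10^-3;  mass: 56.11x + 74.55y = 0.6334
Solving, x = 5.327 × 10^-3 mol, y = 4.487 × 10^-3 mol
mass of KOH = 5.327 × 10^-3 × 56.11 = 0.2989 g
% KOH = 0.2989 / 0.6334 × 100 = 47.19 %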